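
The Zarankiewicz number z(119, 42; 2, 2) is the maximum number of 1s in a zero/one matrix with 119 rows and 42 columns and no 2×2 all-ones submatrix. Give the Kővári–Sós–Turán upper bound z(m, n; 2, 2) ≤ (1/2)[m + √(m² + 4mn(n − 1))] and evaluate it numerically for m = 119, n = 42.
z(119, 42; 2, 2) ≤ (1/2)[119 + √(119² + 4·119·42·41)] = (1/2)[119 + √833833] = 516.0723

Kővári–Sós–Turán: let r_1, ..., r_119 be the row sums and z = Σ r_i the total number of 1s. Each pair of columns can share at most one row with both entries 1 (else a 2×2 all-ones block appears), so Σ_i C(r_i, 2) ≤ C(42, 2) = 861. By convexity Σ_i C(r_i, 2) ≥ 119·C(z/119, 2) = z(z − 119)/(2·119), giving z² − 119z − 119·42·41 ≤ 0 and hence z ≤ (1/2)[119 + √(14161 + 4·204918)] = (1/2)[119 + √833833] ≈ (1/2)(119 + 913.1446) = 516.0723.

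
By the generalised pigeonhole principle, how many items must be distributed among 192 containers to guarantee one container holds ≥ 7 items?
n = (7 − 1)·192 + 1 = 1153

By the generalised pigeonhole principle, to guarantee some box contains ≥ r objects we need more than (r − 1) · k objects total. Threshold: n = (r − 1) · k + 1. With r = 7 and k = 192: n = 6 · 192 + 1 = 1152 + 1 = 1153. For n = 1152 = 6 · 192, we can put exactly 6 objects in every box, avoiding 7 in any single one — so 1153 is tight.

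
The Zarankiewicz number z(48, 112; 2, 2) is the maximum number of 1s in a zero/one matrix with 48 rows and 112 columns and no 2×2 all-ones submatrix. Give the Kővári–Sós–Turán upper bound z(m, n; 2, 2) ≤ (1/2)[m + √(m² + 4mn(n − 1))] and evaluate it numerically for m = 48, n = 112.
z(48, 112; 2, 2) ≤ (1/2)[48 + √(48² + 4·48·112·111)] = (1/2)[48 + √2389248] = 796.8596

Kővári–Sós–Turán: let r_1, ..., r_48 be the row sums and z = Σ r_i the total number of 1s. Each pair of columns can share at most one row with both entries 1 (else a 2×2 all-ones block appears), so Σ_i C(r_i, 2) ≤ C(112, 2) = 6216. By convexity Σ_i C(r_i, 2) ≥ 48·C(z/48, 2) = z(z − 48)/(2·48), giving z² − 48z − 48·112·111 ≤ 0 and hence z ≤ (1/2)[48 + √(2304 + 4·596736)] = (1/2)[48 + √2389248] ≈ (1/2)(48 + 1545.7193) = 796.8596.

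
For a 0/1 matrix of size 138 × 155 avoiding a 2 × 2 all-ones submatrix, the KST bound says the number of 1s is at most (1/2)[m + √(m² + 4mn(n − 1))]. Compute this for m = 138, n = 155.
z(138, 155; 2, 2) ≤ (1/2)[138 + √(138² + 4·138·155·154)] = (1/2)[138 + √13195284] = 1885.2657

Kővári–Sós–Turán: let r_1, ..., r_138 be the row sums and z = Σ r_i the total number of 1s. Each pair of columns can share at most one row with both entries 1 (else a 2×2 all-ones block appears), so Σ_i C(r_i, 2) ≤ C(155, 2) = 11935. By convexity Σ_i C(r_i, 2) ≥ 138·C(z/138, 2) = z(z − 138)/(2·138), giving z² − 138z − 138·155·154 ≤ 0 and hence z ≤ (1/2)[138 + √(19044 + 4·3294060)] = (1/2)[138 + √13195284] ≈ (1/2)(138 + 3632.5313) = 1885.2657.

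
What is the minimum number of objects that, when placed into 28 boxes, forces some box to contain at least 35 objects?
n = (35 − 1)·28 + 1 = 953

By the generalised pigeonhole principle, to guarantee some box contains ≥ r objects we need more than (r − 1) · k objects total. Threshold: n = (r − 1) · k + 1. With r = 35 and k = 28: n = 34 · 28 + 1 = 952 + 1 = 953. For n = 952 = 34 · 28, we can put exactly 34 objects in every box, avoiding 35 in any single one — so 953 is tight.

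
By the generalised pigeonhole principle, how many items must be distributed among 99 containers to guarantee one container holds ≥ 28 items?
n = (28 − 1)·99 + 1 = 2674

By the generalised pigeonhole principle, to guarantee some box contains ≥ r objects we need more than (r − 1) · k objects total. Threshold: n = (r − 1) · k + 1. With r = 28 and k = 99: n = 27 · 99 + 1 = 2673 + 1 = 2674. For n = 2673 = 27 · 99, we can put exactly 27 objects in every box, avoiding 28 in any single one — so 2674 is tight.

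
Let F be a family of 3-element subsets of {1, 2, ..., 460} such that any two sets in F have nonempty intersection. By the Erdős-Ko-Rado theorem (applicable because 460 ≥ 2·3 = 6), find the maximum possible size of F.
max |F| = C(459, 2) = 105111

The Erdős-Ko-Rado theorem states: for n ≥ 2k, an intersecting family of k-subsets of an n-element set has size at most C(n − 1, k − 1), with equality for 'star' families {A ⊆ [n] : |A| = k, i ∈ A} (fix an element i). For n = 460, k = 3: C(459, 2) = 105111.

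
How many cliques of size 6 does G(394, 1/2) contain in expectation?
E[# K_6] = C(394, 6) · (1/2)^C(6, 2) = 5000728869682 / 2^15 = 2500364434841/16384 ≈ 152610133.962463

For each 6-subset S of vertices (there are C(394, 6) = 5000728869682 such S), let X_S = 1 if S induces a K_6 (all C(6, 2) = 15 edges present). Then P(X_S = 1) = (1/2)^15 = 1/32768. By linearity of expectation, E[# K_6] = C(394, 6) · (1/2)^15 = 5000728869682 / 32768 = 2500364434841/16384 ≈ 152610133.962463.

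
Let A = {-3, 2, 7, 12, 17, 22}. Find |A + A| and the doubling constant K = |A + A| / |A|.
K = |A + A| / |A| = 11/6

Enumerate A + A = {a + b : a, b ∈ A}. With |A| = 6, there are |A|^2 = 36 ordered sum pairs; collecting distinct values, A + A = {-6, -1, 4, 9, 14, 19, 24, 29, 34, 39, 44}, so |A + A| = 11. Thus K = 11/6. Here |A + A| = 2|A| − 1 = 11, the minimum possible — so K = 11/6 is minimal, which holds iff A is an arithmetic progression.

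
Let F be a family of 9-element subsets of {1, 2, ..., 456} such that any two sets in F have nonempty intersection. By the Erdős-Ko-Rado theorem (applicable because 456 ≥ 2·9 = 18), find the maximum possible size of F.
max |F| = C(455, 8) = 42824941024265400

The Erdős-Ko-Rado theorem states: for n ≥ 2k, an intersecting family of k-subsets of an n-element set has size at most C(n − 1, k − 1), with equality for 'star' families {A ⊆ [n] : |A| = k, i ∈ A} (fix an element i). For n = 456, k = 9: C(455, 8) = 42824941024265400.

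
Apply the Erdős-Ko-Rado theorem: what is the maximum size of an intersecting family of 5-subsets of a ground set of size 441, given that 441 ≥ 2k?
max |F| = C(440, 4) = 1540499290

The Erdős-Ko-Rado theorem states: for n ≥ 2k, an intersecting family of k-subsets of an n-element set has size at most C(n − 1, k − 1), with equality for 'star' families {A ⊆ [n] : |A| = k, i ∈ A} (fix an element i). For n = 441, k = 5: C(440, 4) = 1540499290.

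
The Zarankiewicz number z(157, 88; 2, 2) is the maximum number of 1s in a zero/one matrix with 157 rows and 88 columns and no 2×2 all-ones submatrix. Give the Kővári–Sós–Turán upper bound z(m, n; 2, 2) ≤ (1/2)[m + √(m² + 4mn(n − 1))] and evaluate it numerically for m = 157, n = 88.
z(157, 88; 2, 2) ≤ (1/2)[157 + √(157² + 4·157·88·87)] = (1/2)[157 + √4832617] = 1177.6607

Kővári–Sós–Turán: let r_1, ..., r_157 be the row sums and z = Σ r_i the total number of 1s. Each pair of columns can share at most one row with both entries 1 (else a 2×2 all-ones block appears), so Σ_i C(r_i, 2) ≤ C(88, 2) = 3828. By convexity Σ_i C(r_i, 2) ≥ 157·C(z/157, 2) = z(z − 157)/(2·157), giving z² − 157z − 157·88·87 ≤ 0 and hence z ≤ (1/2)[157 + √(24649 + 4·1201992)] = (1/2)[157 + √4832617] ≈ (1/2)(157 + 2198.3214) = 1177.6607.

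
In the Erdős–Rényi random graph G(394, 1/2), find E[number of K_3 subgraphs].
E[# K_3] = C(394, 3) · (1/2)^C(3, 2) = 10116344 / 2^3 = 1264543

For each 3-subset S of vertices (there are C(394, 3) = 10116344 such S), let X_S = 1 if S induces a K_3 (all C(3, 2) = 3 edges present). Then P(X_S = 1) = (1/2)^3 = 1/8. By linearity of expectation, E[# K_3] = C(394, 3) · (1/2)^3 = 10116344 / 8 = 1264543.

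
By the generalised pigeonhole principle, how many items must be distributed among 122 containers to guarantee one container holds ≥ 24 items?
n = (24 − 1)·122 + 1 = 2807

By the generalised pigeonhole principle, to guarantee some box contains ≥ r objects we need more than (r − 1) · k objects total. Threshold: n = (r − 1) · k + 1. With r = 24 and k = 122: n = 23 · 122 + 1 = 2806 + 1 = 2807. For n = 2806 = 23 · 122, we can put exactly 23 objects in every box, avoiding 24 in any single one — so 2807 is tight.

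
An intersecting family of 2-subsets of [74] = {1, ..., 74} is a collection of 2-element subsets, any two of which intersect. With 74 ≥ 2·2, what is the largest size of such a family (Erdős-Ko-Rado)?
max |F| = C(73, 1) = 73

The Erdős-Ko-Rado theorem states: for n ≥ 2k, an intersecting family of k-subsets of an n-element set has size at most C(n − 1, k − 1), with equality for 'star' families {A ⊆ [n] : |A| = k, i ∈ A} (fix an element i). For n = 74, k = 2: C(73, 1) = 73.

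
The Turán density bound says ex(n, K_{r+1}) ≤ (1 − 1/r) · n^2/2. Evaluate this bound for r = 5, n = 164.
Turán density bound = (4/5) · 164^2/2 = 53792/5 ≈ 10758.4

Turán's theorem: ex(n, K_{r+1}) is achieved by the complete r-partite Turán graph T(n, r) with parts as balanced as possible, and is at most (1 − 1/r) · n^2/2. For r = 5, n = 164: the density bound is (4/5) · 26896/2 = 53792/5 ≈ 10758.4. The integer-valued extremum is e(T(164, 5)) = 10758, which is strictly less than the density bound 53792/5 since 5 ∤ 164 (the parts of T(164, 5) cannot all be equal).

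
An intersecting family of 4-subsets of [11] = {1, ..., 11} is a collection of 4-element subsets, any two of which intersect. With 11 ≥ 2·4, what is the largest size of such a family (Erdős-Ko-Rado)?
max |F| = C(10, 3) = 120

The Erdős-Ko-Rado theorem states: for n ≥ 2k, an intersecting family of k-subsets of an n-element set has size at most C(n − 1, k − 1), with equality for 'star' families {A ⊆ [n] : |A| = k, i ∈ A} (fix an element i). For n = 11, k = 4: C(10, 3) = 120.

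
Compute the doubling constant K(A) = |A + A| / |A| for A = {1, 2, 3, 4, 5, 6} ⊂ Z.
K = |A + A| / |A| = 11/6

Enumerate A + A = {a + b : a, b ∈ A}. With |A| = 6, there are |A|^2 = 36 ordered sum pairs; collecting distinct values, A + A = {2, 3, 4, 5, 6, 7, 8, 9, 10, 11, 12}, so |A + A| = 11. Thus K = 11/6. Here |A + A| = 2|A| − 1 = 11, the minimum possible — so K = 11/6 is minimal, which holds iff A is an arithmetic progression.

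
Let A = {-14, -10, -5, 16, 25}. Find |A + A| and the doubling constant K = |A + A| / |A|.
K = |A + A| / |A| = 14/5

Enumerate A + A = {a + b : a, b ∈ A}. With |A| = 5, there are |A|^2 = 25 ordered sum pairs; collecting distinct values, A + A = {-28, -24, -20, -19, -15, -10, 2, 6, 11, 15, 20, 32, 41, 50}, so |A + A| = 14. Thus K = 14/5. For comparison, the minimum possible |A + A| over all 5-element sets is 2·5 − 1 = 9 (so min K = 9/5), attained only by arithmetic progressions.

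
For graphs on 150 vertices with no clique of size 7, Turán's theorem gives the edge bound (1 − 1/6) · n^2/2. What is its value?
Turán density bound = (5/6) · 150^2/2 = 9375

Turán's theorem: ex(n, K_{r+1}) is achieved by the complete r-partite Turán graph T(n, r) with parts as balanced as possible, and is at most (1 − 1/r) · n^2/2. For r = 6, n = 150: the density bound is (5/6) · 22500/2 = 9375. Since 6 ∣ 150, the Turán graph T(150, 6) has parts of equal size 25, and its edge count e(T(150, 6)) = 9375 attains the density bound exactly.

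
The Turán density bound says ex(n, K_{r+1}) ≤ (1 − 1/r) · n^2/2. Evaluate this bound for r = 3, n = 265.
Turán density bound = (2/3) · 265^2/2 = 70225/3 ≈ 23408.3333

Turán's theorem: ex(n, K_{r+1}) is achieved by the complete r-partite Turán graph T(n, r) with parts as balanced as possible, and is at most (1 − 1/r) · n^2/2. For r = 3, n = 265: the density bound is (2/3) · 70225/2 = 70225/3 ≈ 23408.3333. The integer-valued extremum is e(T(265, 3)) = 23408, which is strictly less than the density bound 70225/3 since 3 ∤ 265 (the parts of T(265, 3) cannot all be equal).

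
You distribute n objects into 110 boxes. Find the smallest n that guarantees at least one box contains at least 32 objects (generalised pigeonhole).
n = (32 − 1)·110 + 1 = 3411

By the generalised pigeonhole principle, to guarantee some box contains ≥ r objects we need more than (r − 1) · k objects total. Threshold: n = (r − 1) · k + 1. With r = 32 and k = 110: n = 31 · 110 + 1 = 3410 + 1 = 3411. For n = 3410 = 31 · 110, we can put exactly 31 objects in every box, avoiding 32 in any single one — so 3411 is tight.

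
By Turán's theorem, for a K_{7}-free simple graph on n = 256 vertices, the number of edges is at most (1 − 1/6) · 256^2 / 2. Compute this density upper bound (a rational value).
Turán density bound = (5/6) · 256^2/2 = 81920/3 ≈ 27306.6667

Turán's theorem: ex(n, K_{r+1}) is achieved by the complete r-partite Turán graph T(n, r) with parts as balanced as possible, and is at most (1 − 1/r) · n^2/2. For r = 6, n = 256: the density bound is (5/6) · 65536/2 = 81920/3 ≈ 27306.6667. The integer-valued extremum is e(T(256, 6)) = 27306, which is strictly less than the density bound 81920/3 since 6 ∤ 256 (the parts of T(256, 6) cannot all be equal).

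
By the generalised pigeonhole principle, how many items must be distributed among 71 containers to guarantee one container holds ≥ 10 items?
n = (10 − 1)·71 + 1 = 640

By the generalised pigeonhole principle, to guarantee some box contains ≥ r objects we need more than (r − 1) · k objects total. Threshold: n = (r − 1) · k + 1. With r = 10 and k = 71: n = 9 · 71 + 1 = 639 + 1 = 640. For n = 639 = 9 · 71, we can put exactly 9 objects in every box, avoiding 10 in any single one — so 640 is tight.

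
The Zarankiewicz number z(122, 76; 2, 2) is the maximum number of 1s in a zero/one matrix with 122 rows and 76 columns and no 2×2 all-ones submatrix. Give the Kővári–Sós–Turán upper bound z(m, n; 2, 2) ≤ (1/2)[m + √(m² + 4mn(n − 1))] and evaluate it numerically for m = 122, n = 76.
z(122, 76; 2, 2) ≤ (1/2)[122 + √(122² + 4·122·76·75)] = (1/2)[122 + √2796484] = 897.1346

Kővári–Sós–Turán: let r_1, ..., r_122 be the row sums and z = Σ r_i the total number of 1s. Each pair of columns can share at most one row with both entries 1 (else a 2×2 all-ones block appears), so Σ_i C(r_i, 2) ≤ C(76, 2) = 2850. By convexity Σ_i C(r_i, 2) ≥ 122·C(z/122, 2) = z(z − 122)/(2·122), giving z² − 122z − 122·76·75 ≤ 0 and hence z ≤ (1/2)[122 + √(14884 + 4·695400)] = (1/2)[122 + √2796484] ≈ (1/2)(122 + 1672.2691) = 897.1346.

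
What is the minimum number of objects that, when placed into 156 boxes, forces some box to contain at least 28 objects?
n = (28 − 1)·156 + 1 = 4213

By the generalised pigeonhole principle, to guarantee some box contains ≥ r objects we need more than (r − 1) · k objects total. Threshold: n = (r − 1) · k + 1. With r = 28 and k = 156: n = 27 · 156 + 1 = 4212 + 1 = 4213. For n = 4212 = 27 · 156, we can put exactly 27 objects in every box, avoiding 28 in any single one — so 4213 is tight.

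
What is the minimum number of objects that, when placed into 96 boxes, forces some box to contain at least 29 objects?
n = (29 − 1)·96 + 1 = 2689

By the generalised pigeonhole principle, to guarantee some box contains ≥ r objects we need more than (r − 1) · k objects total. Threshold: n = (r − 1) · k + 1. With r = 29 and k = 96: n = 28 · 96 + 1 = 2688 + 1 = 2689. For n = 2688 = 28 · 96, we can put exactly 28 objects in every box, avoiding 29 in any single one — so 2689 is tight.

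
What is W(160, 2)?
W(160, 2) = 160 + 1 = 161

A 2-term AP is any pair of integers, so a monochromatic 2-AP exists iff some colour is used at least twice. With 160 colours, the colouring i ↦ i on {1, ..., 160} uses each colour once, avoiding any monochromatic pair, so W(160, 2) > 160. For {1, ..., 161}, pigeonhole forces two integers of the same colour, which form a monochromatic 2-AP. Hence W(160, 2) = 161.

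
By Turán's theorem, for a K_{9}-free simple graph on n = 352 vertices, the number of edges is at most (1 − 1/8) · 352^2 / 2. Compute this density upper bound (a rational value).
Turán density bound = (7/8) · 352^2/2 = 54208

Turán's theorem: ex(n, K_{r+1}) is achieved by the complete r-partite Turán graph T(n, r) with parts as balanced as possible, and is at most (1 − 1/r) · n^2/2. For r = 8, n = 352: the density bound is (7/8) · 123904/2 = 54208. Since 8 ∣ 352, the Turán graph T(352, 8) has parts of equal size 44, and its edge count e(T(352, 8)) = 54208 attains the density bound exactly.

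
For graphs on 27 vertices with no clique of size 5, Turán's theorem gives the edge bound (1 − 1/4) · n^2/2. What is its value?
Turán density bound = (3/4) · 27^2/2 = 2187/8 ≈ 273.375

Turán's theorem: ex(n, K_{r+1}) is achieved by the complete r-partite Turán graph T(n, r) with parts as balanced as possible, and is at most (1 − 1/r) · n^2/2. For r = 4, n = 27: the density bound is (3/4) · 729/2 = 2187/8 ≈ 273.375. The integer-valued extremum is e(T(27, 4)) = 273, which is strictly less than the density bound 2187/8 since 4 ∤ 27 (the parts of T(27, 4) cannot all be equal).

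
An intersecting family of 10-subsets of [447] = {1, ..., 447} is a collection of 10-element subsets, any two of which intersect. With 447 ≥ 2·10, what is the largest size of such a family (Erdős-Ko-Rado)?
max |F| = C(446, 9) = 1774069784661404230

The Erdős-Ko-Rado theorem states: for n ≥ 2k, an intersecting family of k-subsets of an n-element set has size at most C(n − 1, k − 1), with equality for 'star' families {A ⊆ [n] : |A| = k, i ∈ A} (fix an element i). For n = 447, k = 10: C(446, 9) = 1774069784661404230.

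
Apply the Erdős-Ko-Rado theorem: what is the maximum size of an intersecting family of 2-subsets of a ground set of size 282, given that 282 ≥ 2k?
max |F| = C(281, 1) = 281

Erdős-Ko-Rado (1961): when n ≥ 2k, max |F| = C(n−1, k−1). The bound is attained by the star {A : i ∈ A} for any fixed i ∈ [n]. Here C(282−1, 2−1) = C(281, 1) = 281.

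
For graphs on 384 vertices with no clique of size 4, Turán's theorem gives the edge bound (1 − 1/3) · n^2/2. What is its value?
Turán density bound = (2/3) · 384^2/2 = 49152

Turán's theorem: ex(n, K_{r+1}) is achieved by the complete r-partite Turán graph T(n, r) with parts as balanced as possible, and is at most (1 − 1/r) · n^2/2. For r = 3, n = 384: the density bound is (2/3) · 147456/2 = 49152. Since 3 ∣ 384, the Turán graph T(384, 3) has parts of equal size 128, and its edge count e(T(384, 3)) = 49152 attains the density bound exactly.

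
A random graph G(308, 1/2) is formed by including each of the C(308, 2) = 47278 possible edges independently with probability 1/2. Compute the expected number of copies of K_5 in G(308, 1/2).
E[# K_5] = C(308, 5) · (1/2)^C(5, 2) = 22356442416 / 2^10 = 1397277651/64 = 21832463.296875

For each 5-subset S of vertices (there are C(308, 5) = 22356442416 such S), let X_S = 1 if S induces a K_5 (all C(5, 2) = 10 edges present). Then P(X_S = 1) = (1/2)^10 = 1/1024. By linearity of expectation, E[# K_5] = C(308, 5) · (1/2)^10 = 22356442416 / 1024 = 1397277651/64 = 21832463.296875.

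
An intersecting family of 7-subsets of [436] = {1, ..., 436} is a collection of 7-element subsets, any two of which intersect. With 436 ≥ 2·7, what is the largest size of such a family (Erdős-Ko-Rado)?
max |F| = C(435, 6) = 9089999491860

The Erdős-Ko-Rado theorem states: for n ≥ 2k, an intersecting family of k-subsets of an n-element set has size at most C(n − 1, k − 1), with equality for 'star' families {A ⊆ [n] : |A| = k, i ∈ A} (fix an element i). For n = 436, k = 7: C(435, 6) = 9089999491860.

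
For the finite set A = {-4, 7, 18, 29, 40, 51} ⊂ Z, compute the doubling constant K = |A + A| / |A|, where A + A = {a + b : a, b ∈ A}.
K = |A + A| / |A| = 11/6

Enumerate A + A = {a + b : a, b ∈ A}. With |A| = 6, there are |A|^2 = 36 ordered sum pairs; collecting distinct values, A + A = {-8, 3, 14, 25, 36, 47, 58, 69, 80, 91, 102}, so |A + A| = 11. Thus K = 11/6. Here |A + A| = 2|A| − 1 = 11, the minimum possible — so K = 11/6 is minimal, which holds iff A is an arithmetic progression.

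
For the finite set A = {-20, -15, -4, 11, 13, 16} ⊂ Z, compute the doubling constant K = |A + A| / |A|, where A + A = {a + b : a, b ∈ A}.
K = |A + A| / |A| = 20/6 = 10/3

Enumerate A + A = {a + b : a, b ∈ A}. With |A| = 6, there are |A|^2 = 36 ordered sum pairs; collecting distinct values, A + A = {-40, -35, -30, -24, -19, -9, -8, -7, -4, -2, 1, 7, 9, 12, 22, 24, 26, 27, 29, 32}, so |A + A| = 20. Thus K = 20/6 = 10/3. For comparison, the minimum possible |A + A| over all 6-element sets is 2·6 − 1 = 11 (so min K = 11/6), attained only by arithmetic progressions.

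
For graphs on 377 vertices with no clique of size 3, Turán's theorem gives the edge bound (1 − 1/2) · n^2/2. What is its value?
Turán density bound = (1/2) · 377^2/2 = 142129/4 ≈ 35532.25

Turán's theorem: ex(n, K_{r+1}) is achieved by the complete r-partite Turán graph T(n, r) with parts as balanced as possible, and is at most (1 − 1/r) · n^2/2. For r = 2, n = 377: the density bound is (1/2) · 142129/2 = 142129/4 ≈ 35532.25. The integer-valued extremum is e(T(377, 2)) = 35532, which is strictly less than the density bound 142129/4 since 2 ∤ 377 (the parts of T(377, 2) cannot all be equal).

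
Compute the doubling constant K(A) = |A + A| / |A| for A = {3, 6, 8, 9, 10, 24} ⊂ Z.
K = |A + A| / |A| = 18/6 = 3

Enumerate A + A = {a + b : a, b ∈ A}. With |A| = 6, there are |A|^2 = 36 ordered sum pairs; collecting distinct values, A + A = {6, 9, 11, 12, 13, 14, 15, 16, 17, 18, 19, 20, 27, 30, 32, 33, 34, 48}, so |A + A| = 18. Thus K = 18/6 = 3. For comparison, the minimum possible |A + A| over all 6-element sets is 2·6 − 1 = 11 (so min K = 11/6), attained only by arithmetic progressions.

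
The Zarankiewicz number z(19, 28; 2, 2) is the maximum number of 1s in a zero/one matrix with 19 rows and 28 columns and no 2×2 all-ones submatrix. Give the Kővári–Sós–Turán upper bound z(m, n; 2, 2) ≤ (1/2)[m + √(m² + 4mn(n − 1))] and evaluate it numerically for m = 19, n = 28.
z(19, 28; 2, 2) ≤ (1/2)[19 + √(19² + 4·19·28·27)] = (1/2)[19 + √57817] = 129.7258

Kővári–Sós–Turán: let r_1, ..., r_19 be the row sums and z = Σ r_i the total number of 1s. Each pair of columns can share at most one row with both entries 1 (else a 2×2 all-ones block appears), so Σ_i C(r_i, 2) ≤ C(28, 2) = 378. By convexity Σ_i C(r_i, 2) ≥ 19·C(z/19, 2) = z(z − 19)/(2·19), giving z² − 19z − 19·28·27 ≤ 0 and hence z ≤ (1/2)[19 + √(361 + 4·14364)] = (1/2)[19 + √57817] ≈ (1/2)(19 + 240.4517) = 129.7258.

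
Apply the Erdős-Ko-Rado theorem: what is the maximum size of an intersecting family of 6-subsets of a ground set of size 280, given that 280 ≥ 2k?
max |F| = C(279, 5) = 13589056305

The Erdős-Ko-Rado theorem states: for n ≥ 2k, an intersecting family of k-subsets of an n-element set has size at most C(n − 1, k − 1), with equality for 'star' families {A ⊆ [n] : |A| = k, i ∈ A} (fix an element i). For n = 280, k = 6: C(279, 5) = 13589056305.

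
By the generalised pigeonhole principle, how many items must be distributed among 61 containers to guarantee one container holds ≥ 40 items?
n = (40 − 1)·61 + 1 = 2380

By the generalised pigeonhole principle, to guarantee some box contains ≥ r objects we need more than (r − 1) · k objects total. Threshold: n = (r − 1) · k + 1. With r = 40 and k = 61: n = 39 · 61 + 1 = 2379 + 1 = 2380. For n = 2379 = 39 · 61, we can put exactly 39 objects in every box, avoiding 40 in any single one — so 2380 is tight.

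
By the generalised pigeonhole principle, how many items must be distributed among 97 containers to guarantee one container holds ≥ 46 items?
n = (46 − 1)·97 + 1 = 4366

By the generalised pigeonhole principle, to guarantee some box contains ≥ r objects we need more than (r − 1) · k objects total. Threshold: n = (r − 1) · k + 1. With r = 46 and k = 97: n = 45 · 97 + 1 = 4365 + 1 = 4366. For n = 4365 = 45 · 97, we can put exactly 45 objects in every box, avoiding 46 in any single one — so 4366 is tight.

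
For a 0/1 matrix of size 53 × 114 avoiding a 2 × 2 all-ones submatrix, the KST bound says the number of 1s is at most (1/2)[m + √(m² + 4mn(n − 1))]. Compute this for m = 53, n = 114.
z(53, 114; 2, 2) ≤ (1/2)[53 + √(53² + 4·53·114·113)] = (1/2)[53 + √2733793] = 853.2093

Kővári–Sós–Turán: let r_1, ..., r_53 be the row sums and z = Σ r_i the total number of 1s. Each pair of columns can share at most one row with both entries 1 (else a 2×2 all-ones block appears), so Σ_i C(r_i, 2) ≤ C(114, 2) = 6441. By convexity Σ_i C(r_i, 2) ≥ 53·C(z/53, 2) = z(z − 53)/(2·53), giving z² − 53z − 53·114·113 ≤ 0 and hence z ≤ (1/2)[53 + √(2809 + 4·682746)] = (1/2)[53 + √2733793] ≈ (1/2)(53 + 1653.4186) = 853.2093.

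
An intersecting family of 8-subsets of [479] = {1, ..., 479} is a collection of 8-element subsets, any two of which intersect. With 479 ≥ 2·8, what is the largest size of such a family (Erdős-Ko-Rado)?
max |F| = C(478, 7) = 1082424920996760

Erdős-Ko-Rado (1961): when n ≥ 2k, max |F| = C(n−1, k−1). The bound is attained by the star {A : i ∈ A} for any fixed i ∈ [n]. Here C(479−1, 8−1) = C(478, 7) = 1082424920996760.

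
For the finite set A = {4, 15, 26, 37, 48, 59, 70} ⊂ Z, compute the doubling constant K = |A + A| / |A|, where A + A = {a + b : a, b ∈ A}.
K = |A + A| / |A| = 13/7

Enumerate A + A = {a + b : a, b ∈ A}. With |A| = 7, there are |A|^2 = 49 ordered sum pairs; collecting distinct values, A + A = {8, 19, 30, 41, 52, 63, 74, 85, 96, 107, 118, 129, 140}, so |A + A| = 13. Thus K = 13/7. Here |A + A| = 2|A| − 1 = 13, the minimum possible — so K = 13/7 is minimal, which holds iff A is an arithmetic progression.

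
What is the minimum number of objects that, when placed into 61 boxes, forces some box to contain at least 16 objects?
n = (16 − 1)·61 + 1 = 916

By the generalised pigeonhole principle, to guarantee some box contains ≥ r objects we need more than (r − 1) · k objects total. Threshold: n = (r − 1) · k + 1. With r = 16 and k = 61: n = 15 · 61 + 1 = 915 + 1 = 916. For n = 915 = 15 · 61, we can put exactly 15 objects in every box, avoiding 16 in any single one — so 916 is tight.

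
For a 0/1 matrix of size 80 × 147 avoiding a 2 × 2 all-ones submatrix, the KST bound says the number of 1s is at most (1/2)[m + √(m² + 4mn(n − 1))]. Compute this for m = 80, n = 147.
z(80, 147; 2, 2) ≤ (1/2)[80 + √(80² + 4·80·147·146)] = (1/2)[80 + √6874240] = 1350.9386

Kővári–Sós–Turán: let r_1, ..., r_80 be the row sums and z = Σ r_i the total number of 1s. Each pair of columns can share at most one row with both entries 1 (else a 2×2 all-ones block appears), so Σ_i C(r_i, 2) ≤ C(147, 2) = 10731. By convexity Σ_i C(r_i, 2) ≥ 80·C(z/80, 2) = z(z − 80)/(2·80), giving z² − 80z − 80·147·146 ≤ 0 and hence z ≤ (1/2)[80 + √(6400 + 4·1716960)] = (1/2)[80 + √6874240] ≈ (1/2)(80 + 2621.8772) = 1350.9386.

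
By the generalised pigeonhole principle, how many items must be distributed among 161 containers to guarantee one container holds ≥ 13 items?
n = (13 − 1)·161 + 1 = 1933

By the generalised pigeonhole principle, to guarantee some box contains ≥ r objects we need more than (r − 1) · k objects total. Threshold: n = (r − 1) · k + 1. With r = 13 and k = 161: n = 12 · 161 + 1 = 1932 + 1 = 1933. For n = 1932 = 12 · 161, we can put exactly 12 objects in every box, avoiding 13 in any single one — so 1933 is tight.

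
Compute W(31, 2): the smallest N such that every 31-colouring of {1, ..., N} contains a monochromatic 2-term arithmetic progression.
W(31, 2) = 31 + 1 = 32

A 2-term AP is any pair of integers, so a monochromatic 2-AP exists iff some colour is used at least twice. With 31 colours, the colouring i ↦ i on {1, ..., 31} uses each colour once, avoiding any monochromatic pair, so W(31, 2) > 31. For {1, ..., 32}, pigeonhole forces two integers of the same colour, which form a monochromatic 2-AP. Hence W(31, 2) = 32.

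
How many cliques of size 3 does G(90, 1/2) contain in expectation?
E[# K_3] = C(90, 3) · (1/2)^C(3, 2) = 117480 / 2^3 = 14685

For each 3-subset S of vertices (there are C(90, 3) = 117480 such S), let X_S = 1 if S induces a K_3 (all C(3, 2) = 3 edges present). Then P(X_S = 1) = (1/2)^3 = 1/8. By linearity of expectation, E[# K_3] = C(90, 3) · (1/2)^3 = 117480 / 8 = 14685.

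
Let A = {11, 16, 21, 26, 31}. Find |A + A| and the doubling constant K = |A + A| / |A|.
K = |A + A| / |A| = 9/5

Enumerate A + A = {a + b : a, b ∈ A}. With |A| = 5, there are |A|^2 = 25 ordered sum pairs; collecting distinct values, A + A = {22, 27, 32, 37, 42, 47, 52, 57, 62}, so |A + A| = 9. Thus K = 9/5. Here |A + A| = 2|A| − 1 = 9, the minimum possible — so K = 9/5 is minimal, which holds iff A is an arithmetic progression.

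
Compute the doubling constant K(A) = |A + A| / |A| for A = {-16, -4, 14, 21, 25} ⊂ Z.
K = |A + A| / |A| = 15/5 = 3

Enumerate A + A = {a + b : a, b ∈ A}. With |A| = 5, there are |A|^2 = 25 ordered sum pairs; collecting distinct values, A + A = {-32, -20, -8, -2, 5, 9, 10, 17, 21, 28, 35, 39, 42, 46, 50}, so |A + A| = 15. Thus K = 15/5 = 3. For comparison, the minimum possible |A + A| over all 5-element sets is 2·5 − 1 = 9 (so min K = 9/5), attained only by arithmetic progressions.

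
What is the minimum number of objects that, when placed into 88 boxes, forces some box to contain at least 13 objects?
n = (13 − 1)·88 + 1 = 1057

By the generalised pigeonhole principle, to guarantee some box contains ≥ r objects we need more than (r − 1) · k objects total. Threshold: n = (r − 1) · k + 1. With r = 13 and k = 88: n = 12 · 88 + 1 = 1056 + 1 = 1057. For n = 1056 = 12 · 88, we can put exactly 12 objects in every box, avoiding 13 in any single one — so 1057 is tight.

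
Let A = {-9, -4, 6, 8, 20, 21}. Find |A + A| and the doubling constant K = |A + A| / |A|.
K = |A + A| / |A| = 19/6

Enumerate A + A = {a + b : a, b ∈ A}. With |A| = 6, there are |A|^2 = 36 ordered sum pairs; collecting distinct values, A + A = {-18, -13, -8, -3, -1, 2, 4, 11, 12, 14, 16, 17, 26, 27, 28, 29, 40, 41, 42}, so |A + A| = 19. Thus K = 19/6. For comparison, the minimum possible |A + A| over all 6-element sets is 2·6 − 1 = 11 (so min K = 11/6), attained only by arithmetic progressions.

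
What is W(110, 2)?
W(110, 2) = 110 + 1 = 111

A 2-term AP is any pair of integers, so a monochromatic 2-AP exists iff some colour is used at least twice. With 110 colours, the colouring i ↦ i on {1, ..., 110} uses each colour once, avoiding any monochromatic pair, so W(110, 2) > 110. For {1, ..., 111}, pigeonhole forces two integers of the same colour, which form a monochromatic 2-AP. Hence W(110, 2) = 111.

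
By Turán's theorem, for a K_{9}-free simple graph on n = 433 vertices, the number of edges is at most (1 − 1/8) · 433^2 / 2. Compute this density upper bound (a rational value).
Turán density bound = (7/8) · 433^2/2 = 1312423/16 ≈ 82026.4375

Turán's theorem: ex(n, K_{r+1}) is achieved by the complete r-partite Turán graph T(n, r) with parts as balanced as possible, and is at most (1 − 1/r) · n^2/2. For r = 8, n = 433: the density bound is (7/8) · 187489/2 = 1312423/16 ≈ 82026.4375. The integer-valued extremum is e(T(433, 8)) = 82026, which is strictly less than the density bound 1312423/16 since 8 ∤ 433 (the parts of T(433, 8) cannot all be equal).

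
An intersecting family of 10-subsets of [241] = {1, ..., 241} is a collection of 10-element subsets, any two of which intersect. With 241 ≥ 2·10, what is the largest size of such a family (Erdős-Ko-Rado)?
max |F| = C(240, 9) = 6254765635348880

The Erdős-Ko-Rado theorem states: for n ≥ 2k, an intersecting family of k-subsets of an n-element set has size at most C(n − 1, k − 1), with equality for 'star' families {A ⊆ [n] : |A| = k, i ∈ A} (fix an element i). For n = 241, k = 10: C(240, 9) = 6254765635348880.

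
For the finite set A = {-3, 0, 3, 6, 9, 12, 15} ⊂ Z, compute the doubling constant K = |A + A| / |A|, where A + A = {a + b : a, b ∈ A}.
K = |A + A| / |A| = 13/7

Enumerate A + A = {a + b : a, b ∈ A}. With |A| = 7, there are |A|^2 = 49 ordered sum pairs; collecting distinct values, A + A = {-6, -3, 0, 3, 6, 9, 12, 15, 18, 21, 24, 27, 30}, so |A + A| = 13. Thus K = 13/7. Here |A + A| = 2|A| − 1 = 13, the minimum possible — so K = 13/7 is minimal, which holds iff A is an arithmetic progression.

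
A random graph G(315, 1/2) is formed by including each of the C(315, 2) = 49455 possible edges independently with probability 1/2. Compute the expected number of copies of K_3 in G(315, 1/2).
E[# K_3] = C(315, 3) · (1/2)^C(3, 2) = 5159805 / 2^3 = 644975.625

For each 3-subset S of vertices (there are C(315, 3) = 5159805 such S), let X_S = 1 if S induces a K_3 (all C(3, 2) = 3 edges present). Then P(X_S = 1) = (1/2)^3 = 1/8. By linearity of expectation, E[# K_3] = C(315, 3) · (1/2)^3 = 5159805 / 8 = 644975.625.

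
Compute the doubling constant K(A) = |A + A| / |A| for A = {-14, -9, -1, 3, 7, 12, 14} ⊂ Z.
K = |A + A| / |A| = 25/7

Enumerate A + A = {a + b : a, b ∈ A}. With |A| = 7, there are |A|^2 = 49 ordered sum pairs; collecting distinct values, A + A = {-28, -23, -18, -15, -11, -10, -7, -6, -2, 0, 2, 3, 5, 6, 10, 11, 13, 14, 15, 17, 19, 21, 24, 26, 28}, so |A + A| = 25. Thus K = 25/7. For comparison, the minimum possible |A + A| over all 7-element sets is 2·7 − 1 = 13 (so min K = 13/7), attained only by arithmetic progressions.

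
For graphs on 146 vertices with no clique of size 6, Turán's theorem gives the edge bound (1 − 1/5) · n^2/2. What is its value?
Turán density bound = (4/5) · 146^2/2 = 42632/5 ≈ 8526.4

Turán's theorem: ex(n, K_{r+1}) is achieved by the complete r-partite Turán graph T(n, r) with parts as balanced as possible, and is at most (1 − 1/r) · n^2/2. For r = 5, n = 146: the density bound is (4/5) · 21316/2 = 42632/5 ≈ 8526.4. The integer-valued extremum is e(T(146, 5)) = 8526, which is strictly less than the density bound 42632/5 since 5 ∤ 146 (the parts of T(146, 5) cannot all be equal).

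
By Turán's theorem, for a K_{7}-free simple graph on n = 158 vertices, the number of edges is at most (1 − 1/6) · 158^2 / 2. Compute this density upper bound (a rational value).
Turán density bound = (5/6) · 158^2/2 = 31205/3 ≈ 10401.6667

Turán's theorem: ex(n, K_{r+1}) is achieved by the complete r-partite Turán graph T(n, r) with parts as balanced as possible, and is at most (1 − 1/r) · n^2/2. For r = 6, n = 158: the density bound is (5/6) · 24964/2 = 31205/3 ≈ 10401.6667. The integer-valued extremum is e(T(158, 6)) = 10401, which is strictly less than the density bound 31205/3 since 6 ∤ 158 (the parts of T(158, 6) cannot all be equal).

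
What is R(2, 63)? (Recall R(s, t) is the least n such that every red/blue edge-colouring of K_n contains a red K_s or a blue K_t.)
R(2, 63) = 63

R(2, k) = k for all k ≥ 2: in a 2-colouring of K_k, either some edge is red (a red K_2) or all edges are blue (a blue K_k). And K_{62} coloured all-blue has no blue K_63, so R(2, 63) > 62. Hence R(2, 63) = 63.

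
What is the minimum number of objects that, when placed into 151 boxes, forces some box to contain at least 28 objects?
n = (28 − 1)·151 + 1 = 4078

By the generalised pigeonhole principle, to guarantee some box contains ≥ r objects we need more than (r − 1) · k objects total. Threshold: n = (r − 1) · k + 1. With r = 28 and k = 151: n = 27 · 151 + 1 = 4077 + 1 = 4078. For n = 4077 = 27 · 151, we can put exactly 27 objects in every box, avoiding 28 in any single one — so 4078 is tight.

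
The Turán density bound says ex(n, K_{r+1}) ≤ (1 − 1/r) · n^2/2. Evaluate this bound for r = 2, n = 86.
Turán density bound = (1/2) · 86^2/2 = 1849

Turán's theorem: ex(n, K_{r+1}) is achieved by the complete r-partite Turán graph T(n, r) with parts as balanced as possible, and is at most (1 − 1/r) · n^2/2. For r = 2, n = 86: the density bound is (1/2) · 7396/2 = 1849. Since 2 ∣ 86, the Turán graph T(86, 2) has parts of equal size 43, and its edge count e(T(86, 2)) = 1849 attains the density bound exactly.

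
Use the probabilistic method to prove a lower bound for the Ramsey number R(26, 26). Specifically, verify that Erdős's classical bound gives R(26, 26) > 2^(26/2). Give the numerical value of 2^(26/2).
2^(26/2) = 8192; so R(26, 26) > 8192

Colour each edge of K_n uniformly at random with red/blue. The expected number of monochromatic K_26 is C(n, 26) · 2 · 2^(−C(26,2)). If C(n, 26) · 2^(1 − C(26,2)) < 1, then with positive probability no monochromatic K_26 exists, so R(26, 26) > n. The standard estimate C(n, 26) ≤ n^26/26! shows this inequality holds whenever n ≤ 2^(26/2) (since 26! · 2^(C(26,2) − 1) > 2^(26^2/2) ≥ n^26). Hence R(26, 26) > 2^(26/2) = 8192.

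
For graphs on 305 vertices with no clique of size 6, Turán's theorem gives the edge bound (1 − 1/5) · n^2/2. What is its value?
Turán density bound = (4/5) · 305^2/2 = 37210

Turán's theorem: ex(n, K_{r+1}) is achieved by the complete r-partite Turán graph T(n, r) with parts as balanced as possible, and is at most (1 − 1/r) · n^2/2. For r = 5, n = 305: the density bound is (4/5) · 93025/2 = 37210. Since 5 ∣ 305, the Turán graph T(305, 5) has parts of equal size 61, and its edge count e(T(305, 5)) = 37210 attains the density bound exactly.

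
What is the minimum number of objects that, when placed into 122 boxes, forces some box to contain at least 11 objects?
n = (11 − 1)·122 + 1 = 1221

By the generalised pigeonhole principle, to guarantee some box contains ≥ r objects we need more than (r − 1) · k objects total. Threshold: n = (r − 1) · k + 1. With r = 11 and k = 122: n = 10 · 122 + 1 = 1220 + 1 = 1221. For n = 1220 = 10 · 122, we can put exactly 10 objects in every box, avoiding 11 in any single one — so 1221 is tight.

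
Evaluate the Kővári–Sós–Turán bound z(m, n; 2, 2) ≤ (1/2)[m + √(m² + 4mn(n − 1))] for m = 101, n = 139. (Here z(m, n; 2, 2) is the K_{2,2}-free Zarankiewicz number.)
z(101, 139; 2, 2) ≤ (1/2)[101 + √(101² + 4·101·139·138)] = (1/2)[101 + √7759729] = 1443.3145

Kővári–Sós–Turán: let r_1, ..., r_101 be the row sums and z = Σ r_i the total number of 1s. Each pair of columns can share at most one row with both entries 1 (else a 2×2 all-ones block appears), so Σ_i C(r_i, 2) ≤ C(139, 2) = 9591. By convexity Σ_i C(r_i, 2) ≥ 101·C(z/101, 2) = z(z − 101)/(2·101), giving z² − 101z − 101·139·138 ≤ 0 and hence z ≤ (1/2)[101 + √(10201 + 4·1937382)] = (1/2)[101 + √7759729] ≈ (1/2)(101 + 2785.629) = 1443.3145.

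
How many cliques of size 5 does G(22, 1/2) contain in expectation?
E[# K_5] = C(22, 5) · (1/2)^C(5, 2) = 26334 / 2^10 = 13167/512 ≈ 25.716797

For each 5-subset S of vertices (there are C(22, 5) = 26334 such S), let X_S = 1 if S induces a K_5 (all C(5, 2) = 10 edges present). Then P(X_S = 1) = (1/2)^10 = 1/1024. By linearity of expectation, E[# K_5] = C(22, 5) · (1/2)^10 = 26334 / 1024 = 13167/512 ≈ 25.716797.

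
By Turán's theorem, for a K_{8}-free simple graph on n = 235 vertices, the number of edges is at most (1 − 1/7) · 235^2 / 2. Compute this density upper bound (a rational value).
Turán density bound = (6/7) · 235^2/2 = 165675/7 ≈ 23667.8571

Turán's theorem: ex(n, K_{r+1}) is achieved by the complete r-partite Turán graph T(n, r) with parts as balanced as possible, and is at most (1 − 1/r) · n^2/2. For r = 7, n = 235: the density bound is (6/7) · 55225/2 = 165675/7 ≈ 23667.8571. The integer-valued extremum is e(T(235, 7)) = 23667, which is strictly less than the density bound 165675/7 since 7 ∤ 235 (the parts of T(235, 7) cannot all be equal).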